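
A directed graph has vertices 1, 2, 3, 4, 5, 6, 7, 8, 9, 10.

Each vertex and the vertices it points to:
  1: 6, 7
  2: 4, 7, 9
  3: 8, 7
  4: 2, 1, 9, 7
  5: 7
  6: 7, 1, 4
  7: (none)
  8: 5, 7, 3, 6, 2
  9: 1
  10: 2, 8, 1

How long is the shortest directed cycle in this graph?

For each vertex v, BFS finds the shortest path from v back to v.
The shortest such closed walk is 8 → 3 → 8, length 2.

2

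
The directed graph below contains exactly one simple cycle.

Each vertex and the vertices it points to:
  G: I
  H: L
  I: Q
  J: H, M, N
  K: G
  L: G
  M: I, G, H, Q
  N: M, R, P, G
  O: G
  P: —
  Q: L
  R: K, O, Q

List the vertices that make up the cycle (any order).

DFS with gray/black marking from Q:
Q gray
  L gray
    G gray
      I gray
        I→Q: Q is gray → back edge
Back edge closes the cycle Q → L → G → I → Q; its vertices are {G, I, L, Q}.

G, I, L, Q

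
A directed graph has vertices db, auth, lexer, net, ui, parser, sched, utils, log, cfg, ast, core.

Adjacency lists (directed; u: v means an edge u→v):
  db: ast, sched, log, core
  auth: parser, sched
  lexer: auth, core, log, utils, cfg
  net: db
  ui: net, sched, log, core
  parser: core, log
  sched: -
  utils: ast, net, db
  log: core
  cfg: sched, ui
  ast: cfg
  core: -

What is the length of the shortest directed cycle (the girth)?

5

For each vertex v, BFS finds the shortest path from v back to v.
The shortest such closed walk is cfg → ui → net → db → ast → cfg, length 5.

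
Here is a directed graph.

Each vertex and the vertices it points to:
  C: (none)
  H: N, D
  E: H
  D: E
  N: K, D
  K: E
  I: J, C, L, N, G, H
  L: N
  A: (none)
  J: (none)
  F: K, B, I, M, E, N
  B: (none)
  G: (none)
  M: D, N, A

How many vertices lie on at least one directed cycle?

5

A vertex is on a directed cycle iff it belongs to a strongly connected component of size ≥ 2 (or has a self-loop).
The vertices on cycles are {D, E, H, K, N} — 5 in total.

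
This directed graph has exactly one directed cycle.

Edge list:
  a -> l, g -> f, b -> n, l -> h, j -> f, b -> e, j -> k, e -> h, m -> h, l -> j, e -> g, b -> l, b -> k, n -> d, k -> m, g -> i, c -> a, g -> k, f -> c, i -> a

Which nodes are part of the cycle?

a, c, f, j, l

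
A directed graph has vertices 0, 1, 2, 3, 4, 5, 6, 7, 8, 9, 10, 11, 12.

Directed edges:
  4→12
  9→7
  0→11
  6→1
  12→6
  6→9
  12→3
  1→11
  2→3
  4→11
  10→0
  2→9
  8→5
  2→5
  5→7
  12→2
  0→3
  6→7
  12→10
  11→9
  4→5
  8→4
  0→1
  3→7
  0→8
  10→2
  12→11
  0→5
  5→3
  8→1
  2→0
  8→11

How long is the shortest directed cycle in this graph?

5

For each vertex v, BFS finds the shortest path from v back to v.
The shortest such closed walk is 12 → 10 → 0 → 8 → 4 → 12, length 5.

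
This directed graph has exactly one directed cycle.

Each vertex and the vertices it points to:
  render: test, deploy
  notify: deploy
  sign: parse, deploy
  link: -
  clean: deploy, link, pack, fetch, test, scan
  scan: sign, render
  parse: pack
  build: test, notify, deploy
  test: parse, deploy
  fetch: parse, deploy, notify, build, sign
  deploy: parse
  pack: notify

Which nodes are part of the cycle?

pack, parse, deploy, notify

DFS with gray/black marking from pack:
pack gray
  notify gray
    deploy gray
      parse gray
        parse→pack: pack is gray → back edge
Back edge closes the cycle pack → notify → deploy → parse → pack; its vertices are {pack, parse, deploy, notify}.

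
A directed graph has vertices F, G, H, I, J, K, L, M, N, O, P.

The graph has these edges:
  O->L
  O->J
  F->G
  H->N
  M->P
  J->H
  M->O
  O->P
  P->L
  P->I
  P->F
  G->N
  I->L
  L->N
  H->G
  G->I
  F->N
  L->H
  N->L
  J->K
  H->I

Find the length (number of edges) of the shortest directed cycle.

For each vertex v, BFS finds the shortest path from v back to v.
The shortest such closed walk is L → N → L, length 2.

2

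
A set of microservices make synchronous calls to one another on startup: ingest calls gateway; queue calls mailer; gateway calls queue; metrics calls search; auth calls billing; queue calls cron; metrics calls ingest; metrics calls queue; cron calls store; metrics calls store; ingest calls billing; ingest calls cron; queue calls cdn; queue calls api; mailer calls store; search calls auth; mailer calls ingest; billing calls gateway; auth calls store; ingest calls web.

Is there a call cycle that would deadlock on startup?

DFS with white/gray/black marking, starting from gateway:
gateway gray
  queue gray
    cron gray
      store gray
      store black
    cron black
    api gray
    api black
    cdn gray
    cdn black
    mailer gray
      ingest gray
        billing gray
          billing→gateway: gateway is gray → back edge
Back edge found, so a cycle exists: gateway → queue → mailer → ingest → billing → gateway.

Yes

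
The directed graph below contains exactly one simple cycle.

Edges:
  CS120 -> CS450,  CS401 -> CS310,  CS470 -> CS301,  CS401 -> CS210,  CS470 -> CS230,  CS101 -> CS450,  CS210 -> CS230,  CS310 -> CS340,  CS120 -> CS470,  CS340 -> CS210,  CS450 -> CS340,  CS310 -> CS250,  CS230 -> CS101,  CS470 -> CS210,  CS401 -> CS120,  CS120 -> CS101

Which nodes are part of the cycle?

CS101, CS210, CS230, CS340, CS450

DFS with gray/black marking from CS101:
CS101 gray
  CS450 gray
    CS340 gray
      CS210 gray
        CS230 gray
          CS230→CS101: CS101 is gray → back edge
Back edge closes the cycle CS101 → CS450 → CS340 → CS210 → CS230 → CS101; its vertices are {CS101, CS210, CS230, CS340, CS450}.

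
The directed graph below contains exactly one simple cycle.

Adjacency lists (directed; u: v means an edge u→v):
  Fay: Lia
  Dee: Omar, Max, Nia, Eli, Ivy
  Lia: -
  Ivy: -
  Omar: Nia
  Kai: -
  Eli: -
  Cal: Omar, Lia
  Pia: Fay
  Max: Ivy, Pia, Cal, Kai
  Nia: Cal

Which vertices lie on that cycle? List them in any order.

Cal, Nia, Omar

DFS with gray/black marking from Cal:
Cal gray
  Omar gray
    Nia gray
      Nia→Cal: Cal is gray → back edge
Back edge closes the cycle Cal → Omar → Nia → Cal; its vertices are {Cal, Nia, Omar}.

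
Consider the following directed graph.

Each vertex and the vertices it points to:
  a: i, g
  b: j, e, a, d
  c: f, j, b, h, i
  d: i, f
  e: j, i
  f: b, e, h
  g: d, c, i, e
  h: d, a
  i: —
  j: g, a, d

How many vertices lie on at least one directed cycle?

9

A vertex is on a directed cycle iff it belongs to a strongly connected component of size ≥ 2 (or has a self-loop).
The vertices on cycles are {a, b, c, d, e, f, g, h, j} — 9 in total.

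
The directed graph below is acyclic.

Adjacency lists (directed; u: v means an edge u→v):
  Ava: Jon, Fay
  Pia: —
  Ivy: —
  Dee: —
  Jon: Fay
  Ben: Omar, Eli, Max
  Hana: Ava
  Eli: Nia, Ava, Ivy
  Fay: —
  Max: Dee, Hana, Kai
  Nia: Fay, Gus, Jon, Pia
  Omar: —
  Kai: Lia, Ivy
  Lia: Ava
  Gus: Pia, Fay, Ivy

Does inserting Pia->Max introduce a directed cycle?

Adding Pia→Max creates a cycle iff Max can already reach Pia.
Explore from Max: no path reaches Pia. The graph stays acyclic.

No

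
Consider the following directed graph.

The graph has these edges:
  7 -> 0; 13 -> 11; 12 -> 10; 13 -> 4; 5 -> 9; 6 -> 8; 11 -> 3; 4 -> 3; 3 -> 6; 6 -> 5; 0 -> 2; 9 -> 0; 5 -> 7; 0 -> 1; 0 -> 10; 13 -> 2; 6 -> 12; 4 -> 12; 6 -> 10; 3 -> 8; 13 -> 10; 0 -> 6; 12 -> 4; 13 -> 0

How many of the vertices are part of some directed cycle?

8

A vertex is on a directed cycle iff it belongs to a strongly connected component of size ≥ 2 (or has a self-loop).
The vertices on cycles are {0, 3, 4, 5, 6, 7, 9, 12} — 8 in total.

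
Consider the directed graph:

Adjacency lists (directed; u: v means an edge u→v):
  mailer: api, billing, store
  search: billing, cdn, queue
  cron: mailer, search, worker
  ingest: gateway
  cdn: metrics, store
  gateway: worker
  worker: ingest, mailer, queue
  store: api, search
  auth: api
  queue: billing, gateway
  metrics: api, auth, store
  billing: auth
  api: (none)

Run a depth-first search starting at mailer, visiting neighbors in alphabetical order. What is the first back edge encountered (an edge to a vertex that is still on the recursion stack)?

DFS from mailer (visiting neighbors in alphabetical order); mark gray on enter, black on exit:
mailer gray
  api gray
  api black
  billing gray
    auth gray
      auth→api: api black — skip
    auth black
  billing black
  store gray
    store→api: api black — skip
    search gray
      search→billing: billing black — skip
      cdn gray
        metrics gray
          metrics→api: api black — skip
          metrics→auth: auth black — skip
          metrics→store: store is gray → back edge
First back edge: metrics → store.

metrics→store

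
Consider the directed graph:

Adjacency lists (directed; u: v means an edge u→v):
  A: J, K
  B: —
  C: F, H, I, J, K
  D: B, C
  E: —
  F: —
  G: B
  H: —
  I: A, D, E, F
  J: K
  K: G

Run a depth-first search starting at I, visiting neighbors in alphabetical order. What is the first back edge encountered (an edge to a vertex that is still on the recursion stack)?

DFS from I (visiting neighbors in alphabetical order); mark gray on enter, black on exit:
I gray
  A gray
    J gray
      K gray
        G gray
          B gray
          B black
        G black
      K black
    J black
    A→K: K black — skip
  A black
  D gray
    D→B: B black — skip
    C gray
      F gray
      F black
      H gray
      H black
      C→I: I is gray → back edge
First back edge: C → I.

C->I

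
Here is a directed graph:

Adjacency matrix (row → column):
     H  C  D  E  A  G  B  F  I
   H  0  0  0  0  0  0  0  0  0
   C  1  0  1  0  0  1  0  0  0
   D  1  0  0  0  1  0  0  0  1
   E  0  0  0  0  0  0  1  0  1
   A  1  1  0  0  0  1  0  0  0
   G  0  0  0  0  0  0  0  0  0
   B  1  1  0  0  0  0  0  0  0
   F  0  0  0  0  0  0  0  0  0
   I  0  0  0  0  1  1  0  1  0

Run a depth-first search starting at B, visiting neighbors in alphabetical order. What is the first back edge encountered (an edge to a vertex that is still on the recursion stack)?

A→C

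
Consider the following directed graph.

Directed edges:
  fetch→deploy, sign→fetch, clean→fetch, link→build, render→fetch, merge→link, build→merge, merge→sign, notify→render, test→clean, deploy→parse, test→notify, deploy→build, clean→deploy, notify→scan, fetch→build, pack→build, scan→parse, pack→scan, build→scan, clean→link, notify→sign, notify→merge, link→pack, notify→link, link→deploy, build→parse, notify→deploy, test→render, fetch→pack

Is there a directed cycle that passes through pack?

Yes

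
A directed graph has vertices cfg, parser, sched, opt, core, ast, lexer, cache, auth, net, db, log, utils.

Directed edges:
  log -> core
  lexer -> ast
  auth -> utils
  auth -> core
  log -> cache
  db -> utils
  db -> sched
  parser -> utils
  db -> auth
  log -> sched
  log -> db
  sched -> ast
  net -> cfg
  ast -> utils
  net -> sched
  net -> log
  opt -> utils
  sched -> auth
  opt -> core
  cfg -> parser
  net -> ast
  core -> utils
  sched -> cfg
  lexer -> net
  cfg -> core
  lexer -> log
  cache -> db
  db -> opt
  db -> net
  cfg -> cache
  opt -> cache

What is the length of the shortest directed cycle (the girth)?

For each vertex v, BFS finds the shortest path from v back to v.
The shortest such closed walk is net → log → db → net, length 3.

3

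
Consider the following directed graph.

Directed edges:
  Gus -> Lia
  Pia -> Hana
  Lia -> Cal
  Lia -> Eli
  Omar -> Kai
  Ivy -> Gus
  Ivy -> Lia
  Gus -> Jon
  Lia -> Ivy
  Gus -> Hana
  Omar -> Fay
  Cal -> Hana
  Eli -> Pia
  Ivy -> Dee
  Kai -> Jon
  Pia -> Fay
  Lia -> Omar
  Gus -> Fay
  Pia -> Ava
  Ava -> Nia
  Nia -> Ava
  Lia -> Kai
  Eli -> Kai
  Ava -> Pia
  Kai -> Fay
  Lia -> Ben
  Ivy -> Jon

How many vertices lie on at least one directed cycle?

6

A vertex is on a directed cycle iff it belongs to a strongly connected component of size ≥ 2 (or has a self-loop).
The vertices on cycles are {Ava, Gus, Ivy, Lia, Nia, Pia} — 6 in total.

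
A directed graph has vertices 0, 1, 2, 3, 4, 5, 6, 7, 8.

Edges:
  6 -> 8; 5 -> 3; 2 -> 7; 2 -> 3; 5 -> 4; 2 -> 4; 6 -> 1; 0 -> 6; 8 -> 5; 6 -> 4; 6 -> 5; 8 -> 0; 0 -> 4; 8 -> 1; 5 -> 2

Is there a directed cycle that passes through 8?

8 is on a cycle iff 8 can reach itself via ≥1 edge.
8 → 0 → 6 → 8 — yes.

Yes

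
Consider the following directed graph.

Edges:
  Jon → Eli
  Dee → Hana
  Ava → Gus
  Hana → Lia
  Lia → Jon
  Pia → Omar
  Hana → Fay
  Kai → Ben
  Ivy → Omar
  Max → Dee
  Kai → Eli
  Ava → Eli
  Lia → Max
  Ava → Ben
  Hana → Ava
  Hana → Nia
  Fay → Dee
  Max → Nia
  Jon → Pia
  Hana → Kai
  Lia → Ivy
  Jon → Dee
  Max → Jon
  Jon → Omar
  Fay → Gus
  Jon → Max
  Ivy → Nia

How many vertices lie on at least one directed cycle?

6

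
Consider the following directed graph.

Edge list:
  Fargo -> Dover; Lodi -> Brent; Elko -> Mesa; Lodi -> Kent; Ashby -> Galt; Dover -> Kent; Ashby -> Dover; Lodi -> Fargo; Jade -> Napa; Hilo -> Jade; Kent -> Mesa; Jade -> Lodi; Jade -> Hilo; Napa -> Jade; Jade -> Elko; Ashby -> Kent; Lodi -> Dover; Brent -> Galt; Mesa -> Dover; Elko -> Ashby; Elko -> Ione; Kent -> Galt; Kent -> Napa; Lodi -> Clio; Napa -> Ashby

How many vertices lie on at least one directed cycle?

10

A vertex is on a directed cycle iff it belongs to a strongly connected component of size ≥ 2 (or has a self-loop).
The vertices on cycles are {Elko, Hilo, Jade, Kent, Lodi, Mesa, Napa, Ashby, Dover, Fargo} — 10 in total.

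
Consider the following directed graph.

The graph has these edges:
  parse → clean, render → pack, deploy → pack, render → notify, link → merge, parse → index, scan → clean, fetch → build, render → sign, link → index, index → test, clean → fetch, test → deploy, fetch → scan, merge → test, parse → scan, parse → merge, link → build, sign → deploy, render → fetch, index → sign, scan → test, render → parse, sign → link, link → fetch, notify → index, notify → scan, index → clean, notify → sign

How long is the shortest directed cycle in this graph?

3

For each vertex v, BFS finds the shortest path from v back to v.
The shortest such closed walk is scan → clean → fetch → scan, length 3.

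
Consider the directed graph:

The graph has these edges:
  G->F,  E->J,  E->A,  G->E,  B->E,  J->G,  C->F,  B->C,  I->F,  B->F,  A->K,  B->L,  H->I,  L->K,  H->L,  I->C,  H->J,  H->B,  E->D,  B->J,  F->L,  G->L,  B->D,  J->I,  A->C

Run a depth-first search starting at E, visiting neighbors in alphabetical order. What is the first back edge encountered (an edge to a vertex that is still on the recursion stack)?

G->E

DFS from E (visiting neighbors in alphabetical order); mark gray on enter, black on exit:
E gray
  A gray
    C gray
      F gray
        L gray
          K gray
          K black
        L black
      F black
    C black
    A→K: K black — skip
  A black
  D gray
  D black
  J gray
    G gray
      G→E: E is gray → back edge
First back edge: G → E.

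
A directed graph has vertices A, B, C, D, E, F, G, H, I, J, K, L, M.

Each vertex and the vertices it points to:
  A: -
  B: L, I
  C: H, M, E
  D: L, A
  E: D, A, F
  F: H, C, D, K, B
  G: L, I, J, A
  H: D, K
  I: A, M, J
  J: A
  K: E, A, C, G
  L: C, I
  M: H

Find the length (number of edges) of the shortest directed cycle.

For each vertex v, BFS finds the shortest path from v back to v.
The shortest such closed walk is F → C → E → F, length 3.

3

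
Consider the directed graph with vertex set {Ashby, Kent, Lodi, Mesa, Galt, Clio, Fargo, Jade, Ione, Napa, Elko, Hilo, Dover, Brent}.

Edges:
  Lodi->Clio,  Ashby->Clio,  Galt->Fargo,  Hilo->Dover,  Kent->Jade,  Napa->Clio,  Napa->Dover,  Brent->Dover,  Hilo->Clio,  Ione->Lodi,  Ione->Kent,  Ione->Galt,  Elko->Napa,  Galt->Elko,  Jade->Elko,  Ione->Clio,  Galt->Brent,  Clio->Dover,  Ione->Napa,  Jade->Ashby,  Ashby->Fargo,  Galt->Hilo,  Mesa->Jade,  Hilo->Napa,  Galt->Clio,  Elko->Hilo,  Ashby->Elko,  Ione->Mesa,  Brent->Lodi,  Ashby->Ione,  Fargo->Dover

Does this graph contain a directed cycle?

Yes

DFS with white/gray/black marking, starting from Hilo:
Hilo gray
  Dover gray
  Dover black
  Napa gray
    Clio gray
      Clio→Dover: Dover black — skip
    Clio black
    Napa→Dover: Dover black — skip
  Napa black
  Hilo→Clio: Clio black — skip
Hilo black
Ashby gray
  Elko gray
    Elko→Hilo: Hilo black — skip
    Elko→Napa: Napa black — skip
  Elko black
  Ione gray
    Mesa gray
      Jade gray
        Jade→Elko: Elko black — skip
        Jade→Ashby: Ashby is gray → back edge
Back edge found, so a cycle exists: Ashby → Ione → Mesa → Jade → Ashby.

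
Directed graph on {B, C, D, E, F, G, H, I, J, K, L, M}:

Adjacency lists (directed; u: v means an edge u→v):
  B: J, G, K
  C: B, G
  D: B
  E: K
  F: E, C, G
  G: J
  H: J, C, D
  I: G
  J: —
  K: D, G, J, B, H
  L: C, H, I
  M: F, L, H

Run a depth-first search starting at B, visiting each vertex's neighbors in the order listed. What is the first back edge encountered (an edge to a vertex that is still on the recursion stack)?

D->B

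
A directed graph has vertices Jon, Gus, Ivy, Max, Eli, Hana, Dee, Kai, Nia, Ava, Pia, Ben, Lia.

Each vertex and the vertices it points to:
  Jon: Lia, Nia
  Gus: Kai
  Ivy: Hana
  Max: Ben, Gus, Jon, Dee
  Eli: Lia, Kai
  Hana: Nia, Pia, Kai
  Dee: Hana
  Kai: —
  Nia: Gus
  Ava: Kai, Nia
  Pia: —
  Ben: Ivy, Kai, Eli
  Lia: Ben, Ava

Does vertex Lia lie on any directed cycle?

Yes

Lia is on a cycle iff Lia can reach itself via ≥1 edge.
Lia → Ben → Eli → Lia — yes.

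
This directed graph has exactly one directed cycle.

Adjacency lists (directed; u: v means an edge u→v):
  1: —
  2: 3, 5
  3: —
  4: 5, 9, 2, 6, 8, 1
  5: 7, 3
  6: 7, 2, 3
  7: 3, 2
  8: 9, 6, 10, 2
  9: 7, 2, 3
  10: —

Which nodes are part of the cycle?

2, 5, 7

DFS with gray/black marking from 5:
5 gray
  7 gray
    3 gray
    3 black
    2 gray
      2→3: 3 black — skip
      2→5: 5 is gray → back edge
Back edge closes the cycle 5 → 7 → 2 → 5; its vertices are {2, 5, 7}.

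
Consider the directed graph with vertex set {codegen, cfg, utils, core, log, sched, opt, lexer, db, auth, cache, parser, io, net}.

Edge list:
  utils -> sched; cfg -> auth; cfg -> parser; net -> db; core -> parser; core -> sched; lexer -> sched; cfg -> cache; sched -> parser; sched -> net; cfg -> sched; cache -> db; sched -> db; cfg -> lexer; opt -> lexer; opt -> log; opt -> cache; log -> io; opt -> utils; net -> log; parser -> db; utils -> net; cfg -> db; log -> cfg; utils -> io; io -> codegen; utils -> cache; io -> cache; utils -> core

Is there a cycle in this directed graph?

Yes

DFS with white/gray/black marking, starting from codegen:
codegen gray
codegen black
cfg gray
  sched gray
    db gray
    db black
    net gray
      net→db: db black — skip
      log gray
        log→cfg: cfg is gray → back edge
Back edge found, so a cycle exists: cfg → sched → net → log → cfg.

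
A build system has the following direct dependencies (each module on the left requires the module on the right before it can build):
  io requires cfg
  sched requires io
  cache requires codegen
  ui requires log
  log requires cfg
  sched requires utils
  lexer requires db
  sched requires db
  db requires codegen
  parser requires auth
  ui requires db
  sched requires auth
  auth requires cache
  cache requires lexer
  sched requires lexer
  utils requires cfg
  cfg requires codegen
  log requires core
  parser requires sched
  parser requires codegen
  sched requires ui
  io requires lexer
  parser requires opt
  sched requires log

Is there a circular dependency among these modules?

No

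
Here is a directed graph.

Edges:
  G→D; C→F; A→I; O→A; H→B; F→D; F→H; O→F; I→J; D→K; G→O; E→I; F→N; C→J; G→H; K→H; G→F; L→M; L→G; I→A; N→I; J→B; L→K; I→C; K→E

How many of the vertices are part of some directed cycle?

A vertex is on a directed cycle iff it belongs to a strongly connected component of size ≥ 2 (or has a self-loop).
The vertices on cycles are {A, C, D, E, F, I, K, N} — 8 in total.

8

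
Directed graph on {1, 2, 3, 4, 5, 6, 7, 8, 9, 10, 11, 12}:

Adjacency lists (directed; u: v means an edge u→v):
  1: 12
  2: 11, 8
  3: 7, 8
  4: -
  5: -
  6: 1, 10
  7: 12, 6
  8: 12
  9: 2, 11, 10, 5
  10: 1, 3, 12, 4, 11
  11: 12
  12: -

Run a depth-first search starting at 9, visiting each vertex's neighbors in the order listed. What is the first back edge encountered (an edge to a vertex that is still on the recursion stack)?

6→10

DFS from 9 (visiting each vertex's neighbors in the order listed); mark gray on enter, black on exit:
9 gray
  2 gray
    11 gray
      12 gray
      12 black
    11 black
    8 gray
      8→12: 12 black — skip
    8 black
  2 black
  9→11: 11 black — skip
  10 gray
    1 gray
      1→12: 12 black — skip
    1 black
    3 gray
      7 gray
        7→12: 12 black — skip
        6 gray
          6→1: 1 black — skip
          6→10: 10 is gray → back edge
First back edge: 6 → 10.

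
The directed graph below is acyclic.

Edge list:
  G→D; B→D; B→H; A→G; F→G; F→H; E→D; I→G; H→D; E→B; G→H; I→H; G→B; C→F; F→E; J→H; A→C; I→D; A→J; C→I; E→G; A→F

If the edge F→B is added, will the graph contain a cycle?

No

Adding F→B creates a cycle iff B can already reach F.
Explore from B: no path reaches F. The graph stays acyclic.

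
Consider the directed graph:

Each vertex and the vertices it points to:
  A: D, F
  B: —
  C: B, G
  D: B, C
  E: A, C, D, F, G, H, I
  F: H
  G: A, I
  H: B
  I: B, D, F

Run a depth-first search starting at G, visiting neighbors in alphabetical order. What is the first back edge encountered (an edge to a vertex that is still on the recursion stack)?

DFS from G (visiting neighbors in alphabetical order); mark gray on enter, black on exit:
G gray
  A gray
    D gray
      B gray
      B black
      C gray
        C→B: B black — skip
        C→G: G is gray → back edge
First back edge: C → G.

C->G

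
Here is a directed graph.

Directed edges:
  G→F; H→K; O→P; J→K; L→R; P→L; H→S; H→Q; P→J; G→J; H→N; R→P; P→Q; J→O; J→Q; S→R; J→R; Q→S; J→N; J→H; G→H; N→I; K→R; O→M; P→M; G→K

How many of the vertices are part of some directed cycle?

A vertex is on a directed cycle iff it belongs to a strongly connected component of size ≥ 2 (or has a self-loop).
The vertices on cycles are {H, J, K, L, O, P, Q, R, S} — 9 in total.

9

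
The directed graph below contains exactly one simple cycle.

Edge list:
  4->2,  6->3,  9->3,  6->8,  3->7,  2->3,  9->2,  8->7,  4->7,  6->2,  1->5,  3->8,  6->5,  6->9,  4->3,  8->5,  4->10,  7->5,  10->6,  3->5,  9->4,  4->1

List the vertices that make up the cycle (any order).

DFS with gray/black marking from 6:
6 gray
  2 gray
    3 gray
      8 gray
        7 gray
          5 gray
          5 black
        7 black
        8→5: 5 black — skip
      8 black
      3→5: 5 black — skip
      3→7: 7 black — skip
    3 black
  2 black
  6→8: 8 black — skip
  6→5: 5 black — skip
  6→3: 3 black — skip
  9 gray
    9→2: 2 black — skip
    4 gray
      10 gray
        10→6: 6 is gray → back edge
Back edge closes the cycle 6 → 9 → 4 → 10 → 6; its vertices are {4, 6, 9, 10}.

4, 6, 9, 10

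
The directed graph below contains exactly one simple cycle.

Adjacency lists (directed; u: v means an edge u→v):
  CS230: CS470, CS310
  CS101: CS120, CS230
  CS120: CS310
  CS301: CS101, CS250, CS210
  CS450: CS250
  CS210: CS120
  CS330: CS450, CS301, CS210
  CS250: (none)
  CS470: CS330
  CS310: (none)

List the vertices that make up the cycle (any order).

CS101, CS230, CS301, CS330, CS470

DFS with gray/black marking from CS470:
CS470 gray
  CS330 gray
    CS450 gray
      CS250 gray
      CS250 black
    CS450 black
    CS301 gray
      CS101 gray
        CS120 gray
          CS310 gray
          CS310 black
        CS120 black
        CS230 gray
          CS230→CS470: CS470 is gray → back edge
Back edge closes the cycle CS470 → CS330 → CS301 → CS101 → CS230 → CS470; its vertices are {CS101, CS230, CS301, CS330, CS470}.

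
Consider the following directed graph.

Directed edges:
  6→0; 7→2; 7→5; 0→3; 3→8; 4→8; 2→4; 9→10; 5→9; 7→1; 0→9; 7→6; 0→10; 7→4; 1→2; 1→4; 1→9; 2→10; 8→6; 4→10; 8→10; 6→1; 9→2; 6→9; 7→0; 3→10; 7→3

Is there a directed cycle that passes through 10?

10 lies on a cycle iff there is a path from 10 back to itself.
Exploring from 10, it never reaches itself; equivalently, its strongly connected component is a singleton.

No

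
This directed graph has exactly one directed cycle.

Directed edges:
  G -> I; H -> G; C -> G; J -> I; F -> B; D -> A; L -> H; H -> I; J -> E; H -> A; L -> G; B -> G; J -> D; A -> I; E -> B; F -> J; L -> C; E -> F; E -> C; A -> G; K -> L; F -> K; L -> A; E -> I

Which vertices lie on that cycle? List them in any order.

E, F, J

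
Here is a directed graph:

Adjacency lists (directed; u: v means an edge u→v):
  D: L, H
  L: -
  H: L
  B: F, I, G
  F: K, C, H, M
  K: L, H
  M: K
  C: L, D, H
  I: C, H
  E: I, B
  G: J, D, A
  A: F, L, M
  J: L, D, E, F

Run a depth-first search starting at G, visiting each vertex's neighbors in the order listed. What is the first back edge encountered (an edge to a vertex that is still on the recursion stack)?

DFS from G (visiting each vertex's neighbors in the order listed); mark gray on enter, black on exit:
G gray
  J gray
    L gray
    L black
    D gray
      D→L: L black — skip
      H gray
        H→L: L black — skip
      H black
    D black
    E gray
      I gray
        C gray
          C→L: L black — skip
          C→D: D black — skip
          C→H: H black — skip
        C black
        I→H: H black — skip
      I black
      B gray
        F gray
          K gray
            K→L: L black — skip
            K→H: H black — skip
          K black
          F→C: C black — skip
          F→H: H black — skip
          M gray
            M→K: K black — skip
          M black
        F black
        B→I: I black — skip
        B→G: G is gray → back edge
First back edge: B → G.

B→G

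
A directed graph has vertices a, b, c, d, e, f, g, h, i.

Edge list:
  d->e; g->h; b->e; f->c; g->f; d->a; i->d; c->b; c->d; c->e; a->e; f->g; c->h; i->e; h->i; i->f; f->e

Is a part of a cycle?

a lies on a cycle iff there is a path from a back to itself.
Exploring from a, it never reaches itself; equivalently, its strongly connected component is a singleton.

No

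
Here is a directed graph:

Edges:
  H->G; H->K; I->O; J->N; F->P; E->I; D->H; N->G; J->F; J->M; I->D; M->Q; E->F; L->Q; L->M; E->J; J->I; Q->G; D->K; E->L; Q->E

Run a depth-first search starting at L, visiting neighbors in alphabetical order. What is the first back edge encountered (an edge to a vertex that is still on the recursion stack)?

DFS from L (visiting neighbors in alphabetical order); mark gray on enter, black on exit:
L gray
  M gray
    Q gray
      E gray
        F gray
          P gray
          P black
        F black
        I gray
          D gray
            H gray
              G gray
              G black
              K gray
              K black
            H black
            D→K: K black — skip
          D black
          O gray
          O black
        I black
        J gray
          J→F: F black — skip
          J→I: I black — skip
          J→M: M is gray → back edge
First back edge: J → M.

J→M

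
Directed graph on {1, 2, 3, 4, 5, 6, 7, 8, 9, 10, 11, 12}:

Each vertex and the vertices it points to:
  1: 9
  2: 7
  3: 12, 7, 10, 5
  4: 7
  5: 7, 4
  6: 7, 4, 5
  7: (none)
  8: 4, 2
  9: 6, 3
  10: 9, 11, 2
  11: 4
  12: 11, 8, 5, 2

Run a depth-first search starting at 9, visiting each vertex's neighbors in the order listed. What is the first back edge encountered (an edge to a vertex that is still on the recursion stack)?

DFS from 9 (visiting each vertex's neighbors in the order listed); mark gray on enter, black on exit:
9 gray
  6 gray
    7 gray
    7 black
    4 gray
      4→7: 7 black — skip
    4 black
    5 gray
      5→7: 7 black — skip
      5→4: 4 black — skip
    5 black
  6 black
  3 gray
    12 gray
      11 gray
        11→4: 4 black — skip
      11 black
      8 gray
        8→4: 4 black — skip
        2 gray
          2→7: 7 black — skip
        2 black
      8 black
      12→5: 5 black — skip
      12→2: 2 black — skip
    12 black
    3→7: 7 black — skip
    10 gray
      10→9: 9 is gray → back edge
First back edge: 10 → 9.

10->9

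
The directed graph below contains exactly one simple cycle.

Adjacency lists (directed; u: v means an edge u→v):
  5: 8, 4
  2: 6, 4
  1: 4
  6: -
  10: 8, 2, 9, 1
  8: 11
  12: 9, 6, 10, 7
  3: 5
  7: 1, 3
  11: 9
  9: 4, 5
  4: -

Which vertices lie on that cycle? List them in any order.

5, 8, 9, 11

DFS with gray/black marking from 8:
8 gray
  11 gray
    9 gray
      4 gray
      4 black
      5 gray
        5→8: 8 is gray → back edge
Back edge closes the cycle 8 → 11 → 9 → 5 → 8; its vertices are {5, 8, 9, 11}.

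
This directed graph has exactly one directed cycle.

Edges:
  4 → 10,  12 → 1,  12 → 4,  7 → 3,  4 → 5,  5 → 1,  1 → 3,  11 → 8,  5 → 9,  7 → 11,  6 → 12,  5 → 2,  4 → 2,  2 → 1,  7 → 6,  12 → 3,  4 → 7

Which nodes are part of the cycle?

4, 6, 7, 12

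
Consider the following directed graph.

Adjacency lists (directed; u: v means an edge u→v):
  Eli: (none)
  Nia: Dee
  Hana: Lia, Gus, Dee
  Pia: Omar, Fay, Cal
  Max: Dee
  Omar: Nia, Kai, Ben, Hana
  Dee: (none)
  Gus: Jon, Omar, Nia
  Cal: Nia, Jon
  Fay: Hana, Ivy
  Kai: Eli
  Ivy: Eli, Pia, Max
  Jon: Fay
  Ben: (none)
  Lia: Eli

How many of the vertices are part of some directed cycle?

8

A vertex is on a directed cycle iff it belongs to a strongly connected component of size ≥ 2 (or has a self-loop).
The vertices on cycles are {Cal, Fay, Gus, Ivy, Jon, Pia, Hana, Omar} — 8 in total.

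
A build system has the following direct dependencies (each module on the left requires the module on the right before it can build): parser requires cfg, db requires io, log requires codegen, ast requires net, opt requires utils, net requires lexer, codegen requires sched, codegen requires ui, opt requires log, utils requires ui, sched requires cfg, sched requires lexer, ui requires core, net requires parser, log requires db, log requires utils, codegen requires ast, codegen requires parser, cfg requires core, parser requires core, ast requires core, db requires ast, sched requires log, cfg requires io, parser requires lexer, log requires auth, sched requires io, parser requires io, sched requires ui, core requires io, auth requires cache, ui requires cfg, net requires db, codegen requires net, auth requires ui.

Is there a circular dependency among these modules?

DFS with white/gray/black marking, starting from lexer:
lexer gray
lexer black
log gray
  auth gray
    cache gray
    cache black
    ui gray
      core gray
        io gray
        io black
      core black
      cfg gray
        cfg→core: core black — skip
        cfg→io: io black — skip
      cfg black
    ui black
  auth black
  utils gray
    utils→ui: ui black — skip
  utils black
  codegen gray
    sched gray
      sched→cfg: cfg black — skip
      sched→io: io black — skip
      sched→log: log is gray → back edge
Back edge found, so a cycle exists: log → codegen → sched → log.

Yes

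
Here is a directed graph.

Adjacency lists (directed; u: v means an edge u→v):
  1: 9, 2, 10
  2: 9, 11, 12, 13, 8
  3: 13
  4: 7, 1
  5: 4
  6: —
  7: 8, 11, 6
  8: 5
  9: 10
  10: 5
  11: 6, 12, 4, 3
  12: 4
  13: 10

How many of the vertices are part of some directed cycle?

12

A vertex is on a directed cycle iff it belongs to a strongly connected component of size ≥ 2 (or has a self-loop).
The vertices on cycles are {1, 2, 3, 4, 5, 7, 8, 9, 10, 11, 12, 13} — 12 in total.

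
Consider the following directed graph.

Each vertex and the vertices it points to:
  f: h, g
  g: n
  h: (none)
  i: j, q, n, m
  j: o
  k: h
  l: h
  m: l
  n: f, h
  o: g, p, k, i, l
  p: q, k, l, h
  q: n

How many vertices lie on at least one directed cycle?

6

A vertex is on a directed cycle iff it belongs to a strongly connected component of size ≥ 2 (or has a self-loop).
The vertices on cycles are {f, g, i, j, n, o} — 6 in total.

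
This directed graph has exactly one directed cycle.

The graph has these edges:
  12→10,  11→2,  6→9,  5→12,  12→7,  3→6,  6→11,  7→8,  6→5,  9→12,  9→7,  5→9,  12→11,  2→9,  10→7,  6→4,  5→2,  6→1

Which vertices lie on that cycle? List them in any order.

DFS with gray/black marking from 2:
2 gray
  9 gray
    7 gray
      8 gray
      8 black
    7 black
    12 gray
      11 gray
        11→2: 2 is gray → back edge
Back edge closes the cycle 2 → 9 → 12 → 11 → 2; its vertices are {2, 9, 11, 12}.

2, 9, 11, 12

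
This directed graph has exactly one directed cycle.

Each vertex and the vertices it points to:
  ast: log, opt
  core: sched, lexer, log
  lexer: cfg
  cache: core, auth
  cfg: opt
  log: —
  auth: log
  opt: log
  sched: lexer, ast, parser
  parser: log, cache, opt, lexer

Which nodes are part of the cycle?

core, cache, sched, parser

DFS with gray/black marking from sched:
sched gray
  lexer gray
    cfg gray
      opt gray
        log gray
        log black
      opt black
    cfg black
  lexer black
  ast gray
    ast→log: log black — skip
    ast→opt: opt black — skip
  ast black
  parser gray
    parser→log: log black — skip
    cache gray
      core gray
        core→sched: sched is gray → back edge
Back edge closes the cycle sched → parser → cache → core → sched; its vertices are {core, cache, sched, parser}.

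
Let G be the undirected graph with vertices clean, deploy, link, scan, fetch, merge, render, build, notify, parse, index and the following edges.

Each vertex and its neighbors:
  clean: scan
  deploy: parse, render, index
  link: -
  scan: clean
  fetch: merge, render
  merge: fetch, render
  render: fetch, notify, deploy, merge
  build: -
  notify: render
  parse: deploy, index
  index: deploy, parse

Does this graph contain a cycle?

Yes

DFS, tracking each vertex's parent; an edge to a visited non-parent vertex closes a cycle.
Start from index:
visit index (parent –)
  visit deploy (parent index)
    visit parse (parent deploy)
      parse–deploy: parent, skip
      parse–index: index visited and ≠ parent → cycle
Cycle: index – deploy – parse – index.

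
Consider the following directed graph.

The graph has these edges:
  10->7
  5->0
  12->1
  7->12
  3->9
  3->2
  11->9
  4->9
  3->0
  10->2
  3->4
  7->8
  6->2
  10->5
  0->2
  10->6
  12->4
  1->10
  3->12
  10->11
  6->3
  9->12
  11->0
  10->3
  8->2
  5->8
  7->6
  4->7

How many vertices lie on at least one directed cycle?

9

A vertex is on a directed cycle iff it belongs to a strongly connected component of size ≥ 2 (or has a self-loop).
The vertices on cycles are {1, 3, 4, 6, 7, 9, 10, 11, 12} — 9 in total.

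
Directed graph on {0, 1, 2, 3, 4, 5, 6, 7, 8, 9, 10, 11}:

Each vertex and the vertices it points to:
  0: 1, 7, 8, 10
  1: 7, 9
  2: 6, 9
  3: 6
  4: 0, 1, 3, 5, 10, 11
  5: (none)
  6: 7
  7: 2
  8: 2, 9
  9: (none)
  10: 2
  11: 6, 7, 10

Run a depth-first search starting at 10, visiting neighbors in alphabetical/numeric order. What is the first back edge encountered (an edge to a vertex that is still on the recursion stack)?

DFS from 10 (visiting neighbors in alphabetical/numeric order); mark gray on enter, black on exit:
10 gray
  2 gray
    6 gray
      7 gray
        7→2: 2 is gray → back edge
First back edge: 7 → 2.

7->2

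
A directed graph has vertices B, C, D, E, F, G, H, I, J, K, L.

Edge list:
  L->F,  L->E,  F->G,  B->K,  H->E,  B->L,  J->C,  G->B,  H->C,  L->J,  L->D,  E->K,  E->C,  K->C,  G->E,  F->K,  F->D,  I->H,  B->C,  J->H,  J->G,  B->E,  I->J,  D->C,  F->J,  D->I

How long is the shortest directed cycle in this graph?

4

For each vertex v, BFS finds the shortest path from v back to v.
The shortest such closed walk is B → L → J → G → B, length 4.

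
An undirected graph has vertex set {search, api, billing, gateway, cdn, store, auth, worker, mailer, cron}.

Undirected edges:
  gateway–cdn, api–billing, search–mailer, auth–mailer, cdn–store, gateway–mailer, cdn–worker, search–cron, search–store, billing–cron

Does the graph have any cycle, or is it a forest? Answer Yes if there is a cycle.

Yes

DFS, tracking each vertex's parent; an edge to a visited non-parent vertex closes a cycle.
Start from store:
visit store (parent –)
  visit search (parent store)
    search–store: parent, skip
    visit cron (parent search)
      visit billing (parent cron)
        billing–cron: parent, skip
        visit api (parent billing)
          api–billing: parent, skip
      cron–search: parent, skip
    visit mailer (parent search)
      visit auth (parent mailer)
        auth–mailer: parent, skip
      mailer–search: parent, skip
      visit gateway (parent mailer)
        visit cdn (parent gateway)
          cdn–gateway: parent, skip
          visit worker (parent cdn)
            worker–cdn: parent, skip
          cdn–store: store visited and ≠ parent → cycle
Cycle: store – search – mailer – gateway – cdn – store.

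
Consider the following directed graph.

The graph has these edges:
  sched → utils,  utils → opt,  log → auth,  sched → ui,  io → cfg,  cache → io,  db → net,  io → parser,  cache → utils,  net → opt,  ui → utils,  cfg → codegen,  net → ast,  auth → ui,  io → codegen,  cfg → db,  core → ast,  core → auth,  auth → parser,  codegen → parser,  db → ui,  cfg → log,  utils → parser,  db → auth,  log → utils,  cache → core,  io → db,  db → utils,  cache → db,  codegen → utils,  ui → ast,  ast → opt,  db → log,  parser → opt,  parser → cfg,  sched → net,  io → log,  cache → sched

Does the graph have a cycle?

DFS with white/gray/black marking, starting from net:
net gray
  ast gray
    opt gray
    opt black
  ast black
  net→opt: opt black — skip
net black
io gray
  db gray
    db→net: net black — skip
    ui gray
      ui→ast: ast black — skip
      utils gray
        parser gray
          cfg gray
            codegen gray
              codegen→parser: parser is gray → back edge
Back edge found, so a cycle exists: parser → cfg → codegen → parser.

Yes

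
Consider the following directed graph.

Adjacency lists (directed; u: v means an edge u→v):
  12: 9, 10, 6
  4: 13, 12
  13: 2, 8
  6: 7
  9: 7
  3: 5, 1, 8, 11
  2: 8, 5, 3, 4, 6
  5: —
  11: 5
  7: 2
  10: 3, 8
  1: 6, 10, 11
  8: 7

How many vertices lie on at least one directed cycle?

11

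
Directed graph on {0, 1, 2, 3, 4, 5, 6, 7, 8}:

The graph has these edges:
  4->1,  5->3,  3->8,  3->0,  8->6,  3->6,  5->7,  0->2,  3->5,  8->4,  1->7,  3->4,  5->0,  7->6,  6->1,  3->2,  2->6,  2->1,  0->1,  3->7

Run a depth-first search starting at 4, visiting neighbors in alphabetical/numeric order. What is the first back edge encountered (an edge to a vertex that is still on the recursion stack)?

6->1

DFS from 4 (visiting neighbors in alphabetical/numeric order); mark gray on enter, black on exit:
4 gray
  1 gray
    7 gray
      6 gray
        6→1: 1 is gray → back edge
First back edge: 6 → 1.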